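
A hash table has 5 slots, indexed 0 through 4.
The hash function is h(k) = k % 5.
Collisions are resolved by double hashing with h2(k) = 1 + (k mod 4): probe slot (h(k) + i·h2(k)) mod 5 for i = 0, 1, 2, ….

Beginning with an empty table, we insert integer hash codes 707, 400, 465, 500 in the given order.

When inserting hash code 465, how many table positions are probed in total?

Insert 707: h=2, slot 2 empty -> index 2.
Insert 400: h=0, slot 0 empty -> index 0.
Insert 465: h=0, h2=2, slots 0,2 occupied -> index 4.
Insert 500: h=0, h2=1, slot 0 occupied -> index 1.
Table: [400, 500, 707, ∅, 465]

3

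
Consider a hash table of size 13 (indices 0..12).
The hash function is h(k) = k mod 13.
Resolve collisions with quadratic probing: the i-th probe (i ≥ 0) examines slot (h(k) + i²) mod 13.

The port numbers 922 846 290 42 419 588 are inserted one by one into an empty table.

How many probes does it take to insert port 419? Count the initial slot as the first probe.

3

922: h=12 => slot 12
846: h=1 => slot 1
290: h=4 => slot 4
42: h=3 => slot 3
419: h=3, probe 3,4,7 => slot 7
588: h=3, probe 3,4,7,12,6 => slot 6
Table: [∅, 846, ∅, 42, 290, ∅, 588, 419, ∅, ∅, ∅, ∅, 922]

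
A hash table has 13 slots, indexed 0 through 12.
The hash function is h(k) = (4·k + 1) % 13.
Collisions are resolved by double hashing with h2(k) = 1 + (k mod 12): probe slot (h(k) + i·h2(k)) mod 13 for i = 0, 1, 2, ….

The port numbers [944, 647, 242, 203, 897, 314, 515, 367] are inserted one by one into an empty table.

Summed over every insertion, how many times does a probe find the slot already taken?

4

944 hashes to 7; slot 7 is free => place at 7.
647 hashes to 2; slot 2 is free => place at 2.
242 hashes to 7, h2=3; 7 taken => place at 10.
203 hashes to 7, h2=12; 7 taken => place at 6.
897 hashes to 1; slot 1 is free => place at 1.
314 hashes to 9; slot 9 is free => place at 9.
515 hashes to 7, h2=12; 7,6 taken => place at 5.
367 hashes to 0; slot 0 is free => place at 0.
Table: [367, 897, 647, _, _, 515, 203, 944, _, 314, 242, _, _]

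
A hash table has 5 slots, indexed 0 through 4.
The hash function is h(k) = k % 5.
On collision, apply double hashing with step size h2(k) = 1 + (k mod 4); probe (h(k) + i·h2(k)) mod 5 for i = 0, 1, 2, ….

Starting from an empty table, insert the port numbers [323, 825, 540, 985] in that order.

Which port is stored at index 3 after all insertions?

Insert 323: h=3, slot 3 empty -> index 3.
Insert 825: h=0, slot 0 empty -> index 0.
Insert 540: h=0, h2=1, slot 0 occupied -> index 1.
Insert 985: h=0, h2=2, slot 0 occupied -> index 2.
Table: [825, 540, 985, 323, _]

323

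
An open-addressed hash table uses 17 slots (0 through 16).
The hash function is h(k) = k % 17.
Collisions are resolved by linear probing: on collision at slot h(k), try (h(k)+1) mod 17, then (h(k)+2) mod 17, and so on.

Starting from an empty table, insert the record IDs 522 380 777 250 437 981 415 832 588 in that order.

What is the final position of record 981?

16

522: h=12 → slot 12
380: h=6 → slot 6
777: h=12, probe 12,13 → slot 13
250: h=12, probe 12,13,14 → slot 14
437: h=12, probe 12,13,14,15 → slot 15
981: h=12, probe 12,13,14,15,16 → slot 16
415: h=7 → slot 7
832: h=16, probe 16,0 → slot 0
588: h=10 → slot 10
Table: [832, -, -, -, -, -, 380, 415, -, -, 588, -, 522, 777, 250, 437, 981]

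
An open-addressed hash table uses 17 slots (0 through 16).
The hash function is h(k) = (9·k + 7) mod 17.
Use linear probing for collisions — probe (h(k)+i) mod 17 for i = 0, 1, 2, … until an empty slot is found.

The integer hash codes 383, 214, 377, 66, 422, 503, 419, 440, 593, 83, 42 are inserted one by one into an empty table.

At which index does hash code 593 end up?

8

383: h=3 -> slot 3
214: h=12 -> slot 12
377: h=0 -> slot 0
66: h=6 -> slot 6
422: h=14 -> slot 14
503: h=12, probe 12,13 -> slot 13
419: h=4 -> slot 4
440: h=6, probe 6,7 -> slot 7
593: h=6, probe 6,7,8 -> slot 8
83: h=6, probe 6,7,8,9 -> slot 9
42: h=11 -> slot 11
Table: [377, —, —, 383, 419, —, 66, 440, 593, 83, —, 42, 214, 503, 422, —, —]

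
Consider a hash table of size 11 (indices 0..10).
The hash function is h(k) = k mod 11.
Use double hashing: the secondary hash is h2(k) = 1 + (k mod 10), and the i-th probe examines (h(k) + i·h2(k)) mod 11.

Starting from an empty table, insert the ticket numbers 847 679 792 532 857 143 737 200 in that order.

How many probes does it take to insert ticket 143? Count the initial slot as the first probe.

847 hashes to 0; slot 0 is free => place at 0.
679 hashes to 8; slot 8 is free => place at 8.
792 hashes to 0, h2=3; 0 taken => place at 3.
532 hashes to 4; slot 4 is free => place at 4.
857 hashes to 10; slot 10 is free => place at 10.
143 hashes to 0, h2=4; 0,4,8 taken => place at 1.
737 hashes to 0, h2=8; 0,8 taken => place at 5.
200 hashes to 2; slot 2 is free => place at 2.
Table: [847, 143, 200, 792, 532, 737, _, _, 679, _, 857]

4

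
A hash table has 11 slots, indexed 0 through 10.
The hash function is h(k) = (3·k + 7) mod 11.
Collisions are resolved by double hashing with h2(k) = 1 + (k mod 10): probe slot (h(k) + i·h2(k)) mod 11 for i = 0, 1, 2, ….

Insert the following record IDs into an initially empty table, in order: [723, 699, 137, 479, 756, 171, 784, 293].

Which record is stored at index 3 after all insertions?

Insert 723: h=9, slot 9 empty => index 9.
Insert 699: h=3, slot 3 empty => index 3.
Insert 137: h=0, slot 0 empty => index 0.
Insert 479: h=3, h2=10, slot 3 occupied => index 2.
Insert 756: h=9, h2=7, slot 9 occupied => index 5.
Insert 171: h=3, h2=2, slots 3,5 occupied => index 7.
Insert 784: h=5, h2=5, slot 5 occupied => index 10.
Insert 293: h=6, slot 6 empty => index 6.
Table: [137, _, 479, 699, _, 756, 293, 171, _, 723, 784]

699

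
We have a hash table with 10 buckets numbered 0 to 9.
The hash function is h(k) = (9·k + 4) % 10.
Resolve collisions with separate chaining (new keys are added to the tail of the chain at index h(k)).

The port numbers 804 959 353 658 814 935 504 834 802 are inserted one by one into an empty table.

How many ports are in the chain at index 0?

4

Insert 804: h=0, bucket 0 empty → new chain.
Insert 959: h=5, bucket 5 empty → new chain.
Insert 353: h=1, bucket 1 empty → new chain.
Insert 658: h=6, bucket 6 empty → new chain.
Insert 814: h=0, bucket 0 nonempty → append to chain.
Insert 935: h=9, bucket 9 empty → new chain.
Insert 504: h=0, bucket 0 nonempty → append to chain.
Insert 834: h=0, bucket 0 nonempty → append to chain.
Insert 802: h=2, bucket 2 empty → new chain.
Final buckets:
0: 804 -> 814 -> 504 -> 834
1: 353
2: 802
3: -
4: -
5: 959
6: 658
7: -
8: -
9: 935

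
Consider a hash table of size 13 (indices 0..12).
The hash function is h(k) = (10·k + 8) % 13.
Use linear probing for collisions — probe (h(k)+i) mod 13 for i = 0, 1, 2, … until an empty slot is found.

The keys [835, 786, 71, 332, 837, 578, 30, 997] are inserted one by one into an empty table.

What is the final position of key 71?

835: h=12 -> slot 12
786: h=3 -> slot 3
71: h=3, probe 3,4 -> slot 4
332: h=0 -> slot 0
837: h=6 -> slot 6
578: h=3, probe 3,4,5 -> slot 5
30: h=9 -> slot 9
997: h=7 -> slot 7
Table: [332, ., ., 786, 71, 578, 837, 997, ., 30, ., ., 835]

4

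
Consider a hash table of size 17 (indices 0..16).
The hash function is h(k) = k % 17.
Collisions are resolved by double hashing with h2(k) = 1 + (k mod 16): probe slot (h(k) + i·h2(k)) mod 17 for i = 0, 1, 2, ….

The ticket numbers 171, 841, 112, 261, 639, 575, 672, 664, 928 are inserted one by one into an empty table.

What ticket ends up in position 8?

171: h=1 → slot 1
841: h=8 → slot 8
112: h=10 → slot 10
261: h=6 → slot 6
639: h=10, h2=16, probe 10,9 → slot 9
575: h=14 → slot 14
672: h=9, h2=1, probe 9,10,11 → slot 11
664: h=1, h2=9, probe 1,10,2 → slot 2
928: h=10, h2=1, probe 10,11,12 → slot 12
Table: [—, 171, 664, —, —, —, 261, —, 841, 639, 112, 672, 928, —, 575, —, —]

841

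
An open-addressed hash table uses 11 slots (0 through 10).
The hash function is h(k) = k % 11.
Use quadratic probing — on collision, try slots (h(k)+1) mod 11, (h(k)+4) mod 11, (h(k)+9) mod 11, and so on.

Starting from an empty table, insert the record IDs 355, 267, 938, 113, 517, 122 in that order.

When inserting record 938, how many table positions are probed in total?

355: h=3 → slot 3
267: h=3, probe 3,4 → slot 4
938: h=3, probe 3,4,7 → slot 7
113: h=3, probe 3,4,7,1 → slot 1
517: h=0 → slot 0
122: h=1, probe 1,2 → slot 2
Table: [517, 113, 122, 355, 267, —, —, 938, —, —, —]

3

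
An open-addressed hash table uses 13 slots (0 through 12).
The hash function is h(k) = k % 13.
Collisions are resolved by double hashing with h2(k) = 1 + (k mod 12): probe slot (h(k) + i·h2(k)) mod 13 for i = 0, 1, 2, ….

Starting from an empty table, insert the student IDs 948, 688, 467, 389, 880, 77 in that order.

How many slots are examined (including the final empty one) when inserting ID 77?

Insert 948: h=12, slot 12 empty → index 12.
Insert 688: h=12, h2=5, slot 12 occupied → index 4.
Insert 467: h=12, h2=12, slot 12 occupied → index 11.
Insert 389: h=12, h2=6, slot 12 occupied → index 5.
Insert 880: h=9, slot 9 empty → index 9.
Insert 77: h=12, h2=6, slots 12,5,11,4 occupied → index 10.
Table: [∅, ∅, ∅, ∅, 688, 389, ∅, ∅, ∅, 880, 77, 467, 948]

5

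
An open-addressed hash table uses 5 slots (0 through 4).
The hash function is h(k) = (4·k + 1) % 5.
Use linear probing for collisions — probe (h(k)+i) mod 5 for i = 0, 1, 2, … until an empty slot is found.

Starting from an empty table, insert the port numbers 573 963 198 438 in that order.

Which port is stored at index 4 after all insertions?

963

Insert 573: h=3, slot 3 empty → index 3.
Insert 963: h=3, slot 3 occupied → index 4.
Insert 198: h=3, slots 3,4 occupied → index 0.
Insert 438: h=3, slots 3,4,0 occupied → index 1.
Table: [198, 438, _, 573, 963]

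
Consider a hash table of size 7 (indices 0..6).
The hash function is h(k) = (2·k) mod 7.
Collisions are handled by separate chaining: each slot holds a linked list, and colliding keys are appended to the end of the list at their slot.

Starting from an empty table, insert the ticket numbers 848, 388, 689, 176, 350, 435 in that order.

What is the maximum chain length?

3

Insert 848: h=2, bucket 2 empty → new chain.
Insert 388: h=6, bucket 6 empty → new chain.
Insert 689: h=6, bucket 6 nonempty → append to chain.
Insert 176: h=2, bucket 2 nonempty → append to chain.
Insert 350: h=0, bucket 0 empty → new chain.
Insert 435: h=2, bucket 2 nonempty → append to chain.
Final buckets:
0: 350
1: -
2: 848 -> 176 -> 435
3: -
4: -
5: -
6: 388 -> 689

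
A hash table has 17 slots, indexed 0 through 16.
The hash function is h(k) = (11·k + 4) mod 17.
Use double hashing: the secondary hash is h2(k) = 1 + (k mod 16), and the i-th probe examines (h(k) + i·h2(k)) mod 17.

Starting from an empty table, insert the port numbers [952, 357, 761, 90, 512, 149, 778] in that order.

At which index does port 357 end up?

10

952: h=4 → slot 4
357: h=4, h2=6, probe 4,10 → slot 10
761: h=11 → slot 11
90: h=8 → slot 8
512: h=9 → slot 9
149: h=11, h2=6, probe 11,0 → slot 0
778: h=11, h2=11, probe 11,5 → slot 5
Table: [149, —, —, —, 952, 778, —, —, 90, 512, 357, 761, —, —, —, —, —]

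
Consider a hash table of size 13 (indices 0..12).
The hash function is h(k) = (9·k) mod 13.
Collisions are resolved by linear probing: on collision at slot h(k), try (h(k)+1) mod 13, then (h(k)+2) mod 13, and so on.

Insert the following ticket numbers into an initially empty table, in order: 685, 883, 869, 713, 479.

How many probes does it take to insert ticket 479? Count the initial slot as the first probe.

3

685 hashes to 3; slot 3 is free -> place at 3.
883 hashes to 4; slot 4 is free -> place at 4.
869 hashes to 8; slot 8 is free -> place at 8.
713 hashes to 8; 8 taken -> place at 9.
479 hashes to 8; 8,9 taken -> place at 10.
Table: [-, -, -, 685, 883, -, -, -, 869, 713, 479, -, -]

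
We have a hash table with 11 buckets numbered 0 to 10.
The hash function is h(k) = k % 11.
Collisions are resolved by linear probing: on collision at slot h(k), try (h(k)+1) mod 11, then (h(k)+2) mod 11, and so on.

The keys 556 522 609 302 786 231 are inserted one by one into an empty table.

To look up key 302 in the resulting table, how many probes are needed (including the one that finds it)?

556 hashes to 6; slot 6 is free -> place at 6.
522 hashes to 5; slot 5 is free -> place at 5.
609 hashes to 4; slot 4 is free -> place at 4.
302 hashes to 5; 5,6 taken -> place at 7.
786 hashes to 5; 5,6,7 taken -> place at 8.
231 hashes to 0; slot 0 is free -> place at 0.
Table: [231, —, —, —, 609, 522, 556, 302, 786, —, —]
Lookup 302: h=5, probe 5,6,7 → found at 7.

3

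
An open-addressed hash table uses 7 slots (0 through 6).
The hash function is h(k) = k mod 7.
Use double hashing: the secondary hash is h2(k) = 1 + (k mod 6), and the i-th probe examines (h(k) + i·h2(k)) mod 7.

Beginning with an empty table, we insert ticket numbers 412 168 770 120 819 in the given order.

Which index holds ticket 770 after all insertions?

3

Insert 412: h=6, slot 6 empty => index 6.
Insert 168: h=0, slot 0 empty => index 0.
Insert 770: h=0, h2=3, slot 0 occupied => index 3.
Insert 120: h=1, slot 1 empty => index 1.
Insert 819: h=0, h2=4, slot 0 occupied => index 4.
Table: [168, 120, _, 770, 819, _, 412]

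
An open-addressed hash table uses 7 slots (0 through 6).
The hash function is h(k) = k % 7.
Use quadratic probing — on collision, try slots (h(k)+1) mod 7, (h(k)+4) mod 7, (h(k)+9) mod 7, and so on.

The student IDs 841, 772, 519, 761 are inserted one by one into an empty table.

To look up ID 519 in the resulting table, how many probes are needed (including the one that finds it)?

841: h=1 => slot 1
772: h=2 => slot 2
519: h=1, probe 1,2,5 => slot 5
761: h=5, probe 5,6 => slot 6
Table: [-, 841, 772, -, -, 519, 761]
Lookup 519: h=1, probe 1,2,5 → found at 5.

3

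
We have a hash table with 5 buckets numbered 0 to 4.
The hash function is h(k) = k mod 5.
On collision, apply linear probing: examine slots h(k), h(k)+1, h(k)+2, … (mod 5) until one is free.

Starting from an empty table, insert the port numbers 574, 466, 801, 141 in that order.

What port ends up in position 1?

Insert 574: h=4, slot 4 empty => index 4.
Insert 466: h=1, slot 1 empty => index 1.
Insert 801: h=1, slot 1 occupied => index 2.
Insert 141: h=1, slots 1,2 occupied => index 3.
Table: [∅, 466, 801, 141, 574]

466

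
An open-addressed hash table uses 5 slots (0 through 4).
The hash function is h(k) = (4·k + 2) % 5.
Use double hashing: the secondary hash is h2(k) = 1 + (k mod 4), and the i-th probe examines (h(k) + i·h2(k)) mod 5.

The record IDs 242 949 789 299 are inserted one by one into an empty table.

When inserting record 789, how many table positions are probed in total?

3

242: h=0 => slot 0
949: h=3 => slot 3
789: h=3, h2=2, probe 3,0,2 => slot 2
299: h=3, h2=4, probe 3,2,1 => slot 1
Table: [242, 299, 789, 949, ∅]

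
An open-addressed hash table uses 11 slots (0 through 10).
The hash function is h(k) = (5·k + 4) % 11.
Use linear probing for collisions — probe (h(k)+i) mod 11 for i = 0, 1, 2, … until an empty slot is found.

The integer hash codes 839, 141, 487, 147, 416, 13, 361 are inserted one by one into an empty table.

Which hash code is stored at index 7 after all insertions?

361

839 hashes to 8; slot 8 is free => place at 8.
141 hashes to 5; slot 5 is free => place at 5.
487 hashes to 8; 8 taken => place at 9.
147 hashes to 2; slot 2 is free => place at 2.
416 hashes to 5; 5 taken => place at 6.
13 hashes to 3; slot 3 is free => place at 3.
361 hashes to 5; 5,6 taken => place at 7.
Table: [_, _, 147, 13, _, 141, 416, 361, 839, 487, _]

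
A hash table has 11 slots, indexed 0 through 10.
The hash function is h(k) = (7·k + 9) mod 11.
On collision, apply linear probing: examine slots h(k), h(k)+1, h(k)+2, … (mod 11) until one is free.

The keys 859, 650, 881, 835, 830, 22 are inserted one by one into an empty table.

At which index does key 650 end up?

6

Insert 859: h=5, slot 5 empty => index 5.
Insert 650: h=5, slot 5 occupied => index 6.
Insert 881: h=5, slots 5,6 occupied => index 7.
Insert 835: h=2, slot 2 empty => index 2.
Insert 830: h=0, slot 0 empty => index 0.
Insert 22: h=9, slot 9 empty => index 9.
Table: [830, _, 835, _, _, 859, 650, 881, _, 22, _]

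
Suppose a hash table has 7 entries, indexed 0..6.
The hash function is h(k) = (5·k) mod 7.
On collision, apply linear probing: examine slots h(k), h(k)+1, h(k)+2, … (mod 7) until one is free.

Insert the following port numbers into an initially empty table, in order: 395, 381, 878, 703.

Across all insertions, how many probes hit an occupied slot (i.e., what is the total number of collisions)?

395: h=1 => slot 1
381: h=1, probe 1,2 => slot 2
878: h=1, probe 1,2,3 => slot 3
703: h=1, probe 1,2,3,4 => slot 4
Table: [∅, 395, 381, 878, 703, ∅, ∅]

6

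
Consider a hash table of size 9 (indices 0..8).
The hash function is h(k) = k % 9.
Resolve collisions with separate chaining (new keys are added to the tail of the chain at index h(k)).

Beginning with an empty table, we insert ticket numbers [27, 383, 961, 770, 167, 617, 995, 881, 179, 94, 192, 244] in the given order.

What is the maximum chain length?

27 -> bucket 0
383 -> bucket 5
961 -> bucket 7
770 -> bucket 5 (collision)
167 -> bucket 5 (collision)
617 -> bucket 5 (collision)
995 -> bucket 5 (collision)
881 -> bucket 8
179 -> bucket 8 (collision)
94 -> bucket 4
192 -> bucket 3
244 -> bucket 1
Final buckets:
0: 27
1: 244
2: _
3: 192
4: 94
5: 383 -> 770 -> 167 -> 617 -> 995
6: _
7: 961
8: 881 -> 179

5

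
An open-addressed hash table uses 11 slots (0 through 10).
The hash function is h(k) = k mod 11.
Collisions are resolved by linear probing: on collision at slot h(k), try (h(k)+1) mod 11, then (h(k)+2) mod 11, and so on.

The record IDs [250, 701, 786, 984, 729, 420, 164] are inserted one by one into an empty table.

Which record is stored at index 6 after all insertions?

984

250: h=8 => slot 8
701: h=8, probe 8,9 => slot 9
786: h=5 => slot 5
984: h=5, probe 5,6 => slot 6
729: h=3 => slot 3
420: h=2 => slot 2
164: h=10 => slot 10
Table: [—, —, 420, 729, —, 786, 984, —, 250, 701, 164]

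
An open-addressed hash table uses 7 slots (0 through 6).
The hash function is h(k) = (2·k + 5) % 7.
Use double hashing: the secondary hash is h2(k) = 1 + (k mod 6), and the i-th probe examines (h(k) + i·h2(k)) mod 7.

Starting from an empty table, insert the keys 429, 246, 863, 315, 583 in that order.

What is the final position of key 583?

4

429 hashes to 2; slot 2 is free -> place at 2.
246 hashes to 0; slot 0 is free -> place at 0.
863 hashes to 2, h2=6; 2 taken -> place at 1.
315 hashes to 5; slot 5 is free -> place at 5.
583 hashes to 2, h2=2; 2 taken -> place at 4.
Table: [246, 863, 429, _, 583, 315, _]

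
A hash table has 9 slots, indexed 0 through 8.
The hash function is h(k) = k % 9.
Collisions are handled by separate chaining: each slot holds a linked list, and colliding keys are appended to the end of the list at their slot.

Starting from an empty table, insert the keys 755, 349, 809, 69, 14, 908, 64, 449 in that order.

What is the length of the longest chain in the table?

Insert 755: h=8, bucket 8 empty → new chain.
Insert 349: h=7, bucket 7 empty → new chain.
Insert 809: h=8, bucket 8 nonempty → append to chain.
Insert 69: h=6, bucket 6 empty → new chain.
Insert 14: h=5, bucket 5 empty → new chain.
Insert 908: h=8, bucket 8 nonempty → append to chain.
Insert 64: h=1, bucket 1 empty → new chain.
Insert 449: h=8, bucket 8 nonempty → append to chain.
Final buckets:
0: ∅
1: 64
2: ∅
3: ∅
4: ∅
5: 14
6: 69
7: 349
8: 755 -> 809 -> 908 -> 449

4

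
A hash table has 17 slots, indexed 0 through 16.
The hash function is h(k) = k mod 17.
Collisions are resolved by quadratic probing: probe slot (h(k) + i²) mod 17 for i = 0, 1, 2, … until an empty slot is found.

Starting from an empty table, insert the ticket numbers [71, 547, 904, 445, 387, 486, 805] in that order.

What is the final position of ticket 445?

71: h=3 => slot 3
547: h=3, probe 3,4 => slot 4
904: h=3, probe 3,4,7 => slot 7
445: h=3, probe 3,4,7,12 => slot 12
387: h=13 => slot 13
486: h=10 => slot 10
805: h=6 => slot 6
Table: [∅, ∅, ∅, 71, 547, ∅, 805, 904, ∅, ∅, 486, ∅, 445, 387, ∅, ∅, ∅]

12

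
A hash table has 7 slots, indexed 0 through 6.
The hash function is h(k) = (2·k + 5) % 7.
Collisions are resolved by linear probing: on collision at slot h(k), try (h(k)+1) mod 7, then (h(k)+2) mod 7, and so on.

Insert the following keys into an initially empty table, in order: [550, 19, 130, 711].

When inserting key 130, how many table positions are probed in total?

2

550 hashes to 6; slot 6 is free => place at 6.
19 hashes to 1; slot 1 is free => place at 1.
130 hashes to 6; 6 taken => place at 0.
711 hashes to 6; 6,0,1 taken => place at 2.
Table: [130, 19, 711, ., ., ., 550]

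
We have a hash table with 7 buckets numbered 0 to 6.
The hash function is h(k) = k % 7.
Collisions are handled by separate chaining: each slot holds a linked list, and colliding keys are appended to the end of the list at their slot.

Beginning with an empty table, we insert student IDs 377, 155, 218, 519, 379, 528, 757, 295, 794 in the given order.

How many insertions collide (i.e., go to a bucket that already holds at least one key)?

Insert 377: h=6, bucket 6 empty → new chain.
Insert 155: h=1, bucket 1 empty → new chain.
Insert 218: h=1, bucket 1 nonempty → append to chain.
Insert 519: h=1, bucket 1 nonempty → append to chain.
Insert 379: h=1, bucket 1 nonempty → append to chain.
Insert 528: h=3, bucket 3 empty → new chain.
Insert 757: h=1, bucket 1 nonempty → append to chain.
Insert 295: h=1, bucket 1 nonempty → append to chain.
Insert 794: h=3, bucket 3 nonempty → append to chain.
Final buckets:
0: ∅
1: 155 -> 218 -> 519 -> 379 -> 757 -> 295
2: ∅
3: 528 -> 794
4: ∅
5: ∅
6: 377

6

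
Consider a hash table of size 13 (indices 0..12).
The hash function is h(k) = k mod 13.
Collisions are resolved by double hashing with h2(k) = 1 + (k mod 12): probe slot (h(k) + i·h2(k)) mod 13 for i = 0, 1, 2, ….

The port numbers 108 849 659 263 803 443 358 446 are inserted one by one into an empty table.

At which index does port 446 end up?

108: h=4 => slot 4
849: h=4, h2=10, probe 4,1 => slot 1
659: h=9 => slot 9
263: h=3 => slot 3
803: h=10 => slot 10
443: h=1, h2=12, probe 1,0 => slot 0
358: h=7 => slot 7
446: h=4, h2=3, probe 4,7,10,0,3,6 => slot 6
Table: [443, 849, _, 263, 108, _, 446, 358, _, 659, 803, _, _]

6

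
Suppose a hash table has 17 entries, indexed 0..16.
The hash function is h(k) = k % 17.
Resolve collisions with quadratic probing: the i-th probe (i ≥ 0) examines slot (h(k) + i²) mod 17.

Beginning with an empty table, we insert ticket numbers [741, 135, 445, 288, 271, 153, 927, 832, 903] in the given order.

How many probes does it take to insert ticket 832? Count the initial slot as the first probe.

5

741 hashes to 10; slot 10 is free -> place at 10.
135 hashes to 16; slot 16 is free -> place at 16.
445 hashes to 3; slot 3 is free -> place at 3.
288 hashes to 16; 16 taken -> place at 0.
271 hashes to 16; 16,0,3 taken -> place at 8.
153 hashes to 0; 0 taken -> place at 1.
927 hashes to 9; slot 9 is free -> place at 9.
832 hashes to 16; 16,0,3,8 taken -> place at 15.
903 hashes to 2; slot 2 is free -> place at 2.
Table: [288, 153, 903, 445, ., ., ., ., 271, 927, 741, ., ., ., ., 832, 135]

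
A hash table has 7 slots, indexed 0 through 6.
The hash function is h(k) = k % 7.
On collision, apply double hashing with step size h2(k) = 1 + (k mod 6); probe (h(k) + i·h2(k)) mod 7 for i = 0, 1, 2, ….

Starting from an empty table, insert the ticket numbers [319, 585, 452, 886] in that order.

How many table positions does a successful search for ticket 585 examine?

2

319: h=4 → slot 4
585: h=4, h2=4, probe 4,1 → slot 1
452: h=4, h2=3, probe 4,0 → slot 0
886: h=4, h2=5, probe 4,2 → slot 2
Table: [452, 585, 886, _, 319, _, _]
Lookup 585: h=4, h2=4, probe 4,1 → found at 1.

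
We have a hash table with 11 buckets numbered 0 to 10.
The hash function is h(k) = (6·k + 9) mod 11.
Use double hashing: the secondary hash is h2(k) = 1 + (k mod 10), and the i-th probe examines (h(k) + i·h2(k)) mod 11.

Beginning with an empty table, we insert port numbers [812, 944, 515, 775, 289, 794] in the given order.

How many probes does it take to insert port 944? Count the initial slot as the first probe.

2

Insert 812: h=8, slot 8 empty → index 8.
Insert 944: h=8, h2=5, slot 8 occupied → index 2.
Insert 515: h=8, h2=6, slot 8 occupied → index 3.
Insert 775: h=6, slot 6 empty → index 6.
Insert 289: h=5, slot 5 empty → index 5.
Insert 794: h=10, slot 10 empty → index 10.
Table: [-, -, 944, 515, -, 289, 775, -, 812, -, 794]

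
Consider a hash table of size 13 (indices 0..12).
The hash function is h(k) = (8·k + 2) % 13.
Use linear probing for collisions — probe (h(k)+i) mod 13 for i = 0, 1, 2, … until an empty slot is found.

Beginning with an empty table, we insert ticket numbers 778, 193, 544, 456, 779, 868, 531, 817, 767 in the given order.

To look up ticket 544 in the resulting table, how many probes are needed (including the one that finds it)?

Insert 778: h=12, slot 12 empty -> index 12.
Insert 193: h=12, slot 12 occupied -> index 0.
Insert 544: h=12, slots 12,0 occupied -> index 1.
Insert 456: h=10, slot 10 empty -> index 10.
Insert 779: h=7, slot 7 empty -> index 7.
Insert 868: h=4, slot 4 empty -> index 4.
Insert 531: h=12, slots 12,0,1 occupied -> index 2.
Insert 817: h=12, slots 12,0,1,2 occupied -> index 3.
Insert 767: h=2, slots 2,3,4 occupied -> index 5.
Table: [193, 544, 531, 817, 868, 767, -, 779, -, -, 456, -, 778]
Lookup 544: h=12, probe 12,0,1 → found at 1.

3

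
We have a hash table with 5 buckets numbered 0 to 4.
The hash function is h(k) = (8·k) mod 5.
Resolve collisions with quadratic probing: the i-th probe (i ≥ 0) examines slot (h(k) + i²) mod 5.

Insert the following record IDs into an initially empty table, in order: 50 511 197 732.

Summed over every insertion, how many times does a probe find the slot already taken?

50: h=0 → slot 0
511: h=3 → slot 3
197: h=1 → slot 1
732: h=1, probe 1,2 → slot 2
Table: [50, 197, 732, 511, _]

1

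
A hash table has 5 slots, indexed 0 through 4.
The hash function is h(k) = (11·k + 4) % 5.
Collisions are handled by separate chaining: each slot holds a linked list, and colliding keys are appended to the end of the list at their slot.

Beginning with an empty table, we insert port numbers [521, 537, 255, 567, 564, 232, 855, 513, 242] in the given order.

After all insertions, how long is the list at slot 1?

4

521 → bucket 0
537 → bucket 1
255 → bucket 4
567 → bucket 1 (collision)
564 → bucket 3
232 → bucket 1 (collision)
855 → bucket 4 (collision)
513 → bucket 2
242 → bucket 1 (collision)
Final buckets:
0: 521
1: 537 -> 567 -> 232 -> 242
2: 513
3: 564
4: 255 -> 855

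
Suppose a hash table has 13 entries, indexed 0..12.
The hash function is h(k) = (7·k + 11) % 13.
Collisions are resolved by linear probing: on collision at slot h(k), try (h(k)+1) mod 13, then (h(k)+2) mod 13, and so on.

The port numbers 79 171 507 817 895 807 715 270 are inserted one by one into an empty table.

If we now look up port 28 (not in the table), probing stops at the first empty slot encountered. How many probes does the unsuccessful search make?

4

79 hashes to 5; slot 5 is free => place at 5.
171 hashes to 12; slot 12 is free => place at 12.
507 hashes to 11; slot 11 is free => place at 11.
817 hashes to 10; slot 10 is free => place at 10.
895 hashes to 10; 10,11,12 taken => place at 0.
807 hashes to 5; 5 taken => place at 6.
715 hashes to 11; 11,12,0 taken => place at 1.
270 hashes to 3; slot 3 is free => place at 3.
Table: [895, 715, -, 270, -, 79, 807, -, -, -, 817, 507, 171]
Lookup 28: h=12, probe 12,0,1,2 → slot 2 empty, not found.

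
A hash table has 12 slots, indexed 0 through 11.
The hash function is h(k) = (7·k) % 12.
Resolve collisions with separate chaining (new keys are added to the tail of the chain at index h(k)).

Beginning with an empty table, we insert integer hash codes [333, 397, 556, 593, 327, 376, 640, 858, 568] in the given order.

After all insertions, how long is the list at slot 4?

4

Insert 333: h=3, bucket 3 empty → new chain.
Insert 397: h=7, bucket 7 empty → new chain.
Insert 556: h=4, bucket 4 empty → new chain.
Insert 593: h=11, bucket 11 empty → new chain.
Insert 327: h=9, bucket 9 empty → new chain.
Insert 376: h=4, bucket 4 nonempty → append to chain.
Insert 640: h=4, bucket 4 nonempty → append to chain.
Insert 858: h=6, bucket 6 empty → new chain.
Insert 568: h=4, bucket 4 nonempty → append to chain.
Final buckets:
0: -
1: -
2: -
3: 333
4: 556 -> 376 -> 640 -> 568
5: -
6: 858
7: 397
8: -
9: 327
10: -
11: 593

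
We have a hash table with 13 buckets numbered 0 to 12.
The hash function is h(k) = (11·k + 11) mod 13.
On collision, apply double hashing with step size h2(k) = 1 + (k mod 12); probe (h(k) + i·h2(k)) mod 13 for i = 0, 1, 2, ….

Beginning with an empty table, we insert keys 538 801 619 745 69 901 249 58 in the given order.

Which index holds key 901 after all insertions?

Insert 538: h=1, slot 1 empty → index 1.
Insert 801: h=8, slot 8 empty → index 8.
Insert 619: h=8, h2=8, slot 8 occupied → index 3.
Insert 745: h=3, h2=2, slot 3 occupied → index 5.
Insert 69: h=3, h2=10, slot 3 occupied → index 0.
Insert 901: h=3, h2=2, slots 3,5 occupied → index 7.
Insert 249: h=7, h2=10, slot 7 occupied → index 4.
Insert 58: h=12, slot 12 empty → index 12.
Table: [69, 538, _, 619, 249, 745, _, 901, 801, _, _, _, 58]

7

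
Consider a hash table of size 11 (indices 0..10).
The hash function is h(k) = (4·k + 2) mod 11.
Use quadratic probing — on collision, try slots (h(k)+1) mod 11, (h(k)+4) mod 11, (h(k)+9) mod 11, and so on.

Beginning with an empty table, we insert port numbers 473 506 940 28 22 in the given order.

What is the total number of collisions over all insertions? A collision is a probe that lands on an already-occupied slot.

473: h=2 -> slot 2
506: h=2, probe 2,3 -> slot 3
940: h=0 -> slot 0
28: h=4 -> slot 4
22: h=2, probe 2,3,6 -> slot 6
Table: [940, —, 473, 506, 28, —, 22, —, —, —, —]

3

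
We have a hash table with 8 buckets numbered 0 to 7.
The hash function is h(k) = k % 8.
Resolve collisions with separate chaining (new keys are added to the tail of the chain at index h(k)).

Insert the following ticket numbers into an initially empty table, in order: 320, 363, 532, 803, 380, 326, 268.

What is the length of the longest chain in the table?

3

320 → bucket 0
363 → bucket 3
532 → bucket 4
803 → bucket 3 (collision)
380 → bucket 4 (collision)
326 → bucket 6
268 → bucket 4 (collision)
Final buckets:
0: 320
1: .
2: .
3: 363 -> 803
4: 532 -> 380 -> 268
5: .
6: 326
7: .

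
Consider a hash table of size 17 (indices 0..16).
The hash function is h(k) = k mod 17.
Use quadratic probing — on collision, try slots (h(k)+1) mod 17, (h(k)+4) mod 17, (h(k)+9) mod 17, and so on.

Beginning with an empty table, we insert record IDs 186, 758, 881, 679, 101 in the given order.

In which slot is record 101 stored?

186 hashes to 16; slot 16 is free => place at 16.
758 hashes to 10; slot 10 is free => place at 10.
881 hashes to 14; slot 14 is free => place at 14.
679 hashes to 16; 16 taken => place at 0.
101 hashes to 16; 16,0 taken => place at 3.
Table: [679, —, —, 101, —, —, —, —, —, —, 758, —, —, —, 881, —, 186]

3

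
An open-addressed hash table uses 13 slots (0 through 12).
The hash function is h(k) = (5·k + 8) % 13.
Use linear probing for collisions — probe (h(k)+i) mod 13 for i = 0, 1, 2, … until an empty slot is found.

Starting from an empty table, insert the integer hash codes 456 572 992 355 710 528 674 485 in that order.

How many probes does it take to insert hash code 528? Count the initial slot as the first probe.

456: h=0 -> slot 0
572: h=8 -> slot 8
992: h=2 -> slot 2
355: h=2, probe 2,3 -> slot 3
710: h=9 -> slot 9
528: h=9, probe 9,10 -> slot 10
674: h=11 -> slot 11
485: h=2, probe 2,3,4 -> slot 4
Table: [456, ., 992, 355, 485, ., ., ., 572, 710, 528, 674, .]

2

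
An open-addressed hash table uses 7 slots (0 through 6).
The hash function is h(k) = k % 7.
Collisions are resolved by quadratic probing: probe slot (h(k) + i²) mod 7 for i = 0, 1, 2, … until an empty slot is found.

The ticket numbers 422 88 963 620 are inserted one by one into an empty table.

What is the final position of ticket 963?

422 hashes to 2; slot 2 is free => place at 2.
88 hashes to 4; slot 4 is free => place at 4.
963 hashes to 4; 4 taken => place at 5.
620 hashes to 4; 4,5 taken => place at 1.
Table: [∅, 620, 422, ∅, 88, 963, ∅]

5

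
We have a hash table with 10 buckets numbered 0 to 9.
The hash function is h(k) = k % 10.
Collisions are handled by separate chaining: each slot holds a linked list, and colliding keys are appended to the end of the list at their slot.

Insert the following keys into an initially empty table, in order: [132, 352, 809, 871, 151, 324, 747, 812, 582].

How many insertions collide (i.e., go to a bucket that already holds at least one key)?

4

132 → bucket 2
352 → bucket 2 (collision)
809 → bucket 9
871 → bucket 1
151 → bucket 1 (collision)
324 → bucket 4
747 → bucket 7
812 → bucket 2 (collision)
582 → bucket 2 (collision)
Final buckets:
0: -
1: 871 -> 151
2: 132 -> 352 -> 812 -> 582
3: -
4: 324
5: -
6: -
7: 747
8: -
9: 809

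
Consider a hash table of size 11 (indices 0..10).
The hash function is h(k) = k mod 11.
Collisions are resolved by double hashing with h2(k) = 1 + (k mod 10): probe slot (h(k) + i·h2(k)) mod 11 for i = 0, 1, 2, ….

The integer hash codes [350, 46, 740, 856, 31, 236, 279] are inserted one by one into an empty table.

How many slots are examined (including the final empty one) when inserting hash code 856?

Insert 350: h=9, slot 9 empty -> index 9.
Insert 46: h=2, slot 2 empty -> index 2.
Insert 740: h=3, slot 3 empty -> index 3.
Insert 856: h=9, h2=7, slot 9 occupied -> index 5.
Insert 31: h=9, h2=2, slot 9 occupied -> index 0.
Insert 236: h=5, h2=7, slot 5 occupied -> index 1.
Insert 279: h=4, slot 4 empty -> index 4.
Table: [31, 236, 46, 740, 279, 856, —, —, —, 350, —]

2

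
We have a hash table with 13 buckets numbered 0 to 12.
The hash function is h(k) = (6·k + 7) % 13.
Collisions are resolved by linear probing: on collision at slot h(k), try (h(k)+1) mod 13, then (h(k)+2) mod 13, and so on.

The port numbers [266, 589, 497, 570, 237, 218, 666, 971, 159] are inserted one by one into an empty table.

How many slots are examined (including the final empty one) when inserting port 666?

3

Insert 266: h=4, slot 4 empty → index 4.
Insert 589: h=5, slot 5 empty → index 5.
Insert 497: h=12, slot 12 empty → index 12.
Insert 570: h=8, slot 8 empty → index 8.
Insert 237: h=12, slot 12 occupied → index 0.
Insert 218: h=2, slot 2 empty → index 2.
Insert 666: h=12, slots 12,0 occupied → index 1.
Insert 971: h=9, slot 9 empty → index 9.
Insert 159: h=12, slots 12,0,1,2 occupied → index 3.
Table: [237, 666, 218, 159, 266, 589, ., ., 570, 971, ., ., 497]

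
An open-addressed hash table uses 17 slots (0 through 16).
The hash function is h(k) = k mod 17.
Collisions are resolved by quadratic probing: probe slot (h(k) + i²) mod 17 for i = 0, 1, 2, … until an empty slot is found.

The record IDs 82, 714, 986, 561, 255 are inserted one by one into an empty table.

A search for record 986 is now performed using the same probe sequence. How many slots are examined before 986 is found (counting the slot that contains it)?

2

82 hashes to 14; slot 14 is free => place at 14.
714 hashes to 0; slot 0 is free => place at 0.
986 hashes to 0; 0 taken => place at 1.
561 hashes to 0; 0,1 taken => place at 4.
255 hashes to 0; 0,1,4 taken => place at 9.
Table: [714, 986, ∅, ∅, 561, ∅, ∅, ∅, ∅, 255, ∅, ∅, ∅, ∅, 82, ∅, ∅]
Lookup 986: h=0, probe 0,1 → found at 1.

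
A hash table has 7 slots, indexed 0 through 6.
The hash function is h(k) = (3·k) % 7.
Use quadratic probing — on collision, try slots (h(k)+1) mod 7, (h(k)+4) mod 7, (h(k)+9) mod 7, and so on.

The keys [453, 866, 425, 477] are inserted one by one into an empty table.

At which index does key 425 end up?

5

Insert 453: h=1, slot 1 empty -> index 1.
Insert 866: h=1, slot 1 occupied -> index 2.
Insert 425: h=1, slots 1,2 occupied -> index 5.
Insert 477: h=3, slot 3 empty -> index 3.
Table: [_, 453, 866, 477, _, 425, _]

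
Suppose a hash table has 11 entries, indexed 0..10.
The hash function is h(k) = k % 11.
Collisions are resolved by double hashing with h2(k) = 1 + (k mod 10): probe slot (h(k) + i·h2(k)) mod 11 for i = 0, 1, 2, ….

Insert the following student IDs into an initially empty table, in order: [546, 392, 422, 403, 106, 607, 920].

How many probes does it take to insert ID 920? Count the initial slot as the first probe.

2

Insert 546: h=7, slot 7 empty -> index 7.
Insert 392: h=7, h2=3, slot 7 occupied -> index 10.
Insert 422: h=4, slot 4 empty -> index 4.
Insert 403: h=7, h2=4, slot 7 occupied -> index 0.
Insert 106: h=7, h2=7, slot 7 occupied -> index 3.
Insert 607: h=2, slot 2 empty -> index 2.
Insert 920: h=7, h2=1, slot 7 occupied -> index 8.
Table: [403, -, 607, 106, 422, -, -, 546, 920, -, 392]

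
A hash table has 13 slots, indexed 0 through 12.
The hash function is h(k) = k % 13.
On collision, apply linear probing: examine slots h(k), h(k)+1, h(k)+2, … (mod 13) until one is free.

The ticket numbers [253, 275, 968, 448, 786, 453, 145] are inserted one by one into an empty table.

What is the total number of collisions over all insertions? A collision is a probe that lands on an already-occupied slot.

7

Insert 253: h=6, slot 6 empty => index 6.
Insert 275: h=2, slot 2 empty => index 2.
Insert 968: h=6, slot 6 occupied => index 7.
Insert 448: h=6, slots 6,7 occupied => index 8.
Insert 786: h=6, slots 6,7,8 occupied => index 9.
Insert 453: h=11, slot 11 empty => index 11.
Insert 145: h=2, slot 2 occupied => index 3.
Table: [_, _, 275, 145, _, _, 253, 968, 448, 786, _, 453, _]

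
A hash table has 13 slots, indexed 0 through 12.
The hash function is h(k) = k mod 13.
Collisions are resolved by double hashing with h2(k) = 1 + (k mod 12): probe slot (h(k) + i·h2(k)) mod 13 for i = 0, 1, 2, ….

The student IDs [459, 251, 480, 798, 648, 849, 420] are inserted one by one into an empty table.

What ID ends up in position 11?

648

Insert 459: h=4, slot 4 empty → index 4.
Insert 251: h=4, h2=12, slot 4 occupied → index 3.
Insert 480: h=12, slot 12 empty → index 12.
Insert 798: h=5, slot 5 empty → index 5.
Insert 648: h=11, slot 11 empty → index 11.
Insert 849: h=4, h2=10, slot 4 occupied → index 1.
Insert 420: h=4, h2=1, slots 4,5 occupied → index 6.
Table: [., 849, ., 251, 459, 798, 420, ., ., ., ., 648, 480]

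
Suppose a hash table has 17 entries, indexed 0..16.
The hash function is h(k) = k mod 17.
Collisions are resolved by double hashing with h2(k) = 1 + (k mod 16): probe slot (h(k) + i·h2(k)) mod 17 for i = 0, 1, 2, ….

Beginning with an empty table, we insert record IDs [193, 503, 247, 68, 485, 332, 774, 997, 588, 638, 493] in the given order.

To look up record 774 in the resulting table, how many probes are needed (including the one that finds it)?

193: h=6 -> slot 6
503: h=10 -> slot 10
247: h=9 -> slot 9
68: h=0 -> slot 0
485: h=9, h2=6, probe 9,15 -> slot 15
332: h=9, h2=13, probe 9,5 -> slot 5
774: h=9, h2=7, probe 9,16 -> slot 16
997: h=11 -> slot 11
588: h=10, h2=13, probe 10,6,2 -> slot 2
638: h=9, h2=15, probe 9,7 -> slot 7
493: h=0, h2=14, probe 0,14 -> slot 14
Table: [68, _, 588, _, _, 332, 193, 638, _, 247, 503, 997, _, _, 493, 485, 774]
Lookup 774: h=9, h2=7, probe 9,16 → found at 16.

2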